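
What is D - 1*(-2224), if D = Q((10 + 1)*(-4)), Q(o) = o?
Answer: 2180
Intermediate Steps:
D = -44 (D = (10 + 1)*(-4) = 11*(-4) = -44)
D - 1*(-2224) = -44 - 1*(-2224) = -44 + 2224 = 2180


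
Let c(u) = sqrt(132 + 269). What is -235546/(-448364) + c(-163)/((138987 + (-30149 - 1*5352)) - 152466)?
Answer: 117773/224182 - sqrt(401)/48980 ≈ 0.52494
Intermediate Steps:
c(u) = sqrt(401)
-235546/(-448364) + c(-163)/((138987 + (-30149 - 1*5352)) - 152466) = -235546/(-448364) + sqrt(401)/((138987 + (-30149 - 1*5352)) - 152466) = -235546*(-1/448364) + sqrt(401)/((138987 + (-30149 - 5352)) - 152466) = 117773/224182 + sqrt(401)/((138987 - 35501) - 152466) = 117773/224182 + sqrt(401)/(103486 - 152466) = 117773/224182 + sqrt(401)/(-48980) = 117773/224182 + sqrt(401)*(-1/48980) = 117773/224182 - sqrt(401)/48980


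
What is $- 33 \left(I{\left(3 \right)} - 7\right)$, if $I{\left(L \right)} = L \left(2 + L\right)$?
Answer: $-264$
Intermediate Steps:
$- 33 \left(I{\left(3 \right)} - 7\right) = - 33 \left(3 \left(2 + 3\right) - 7\right) = - 33 \left(3 \cdot 5 - 7\right) = - 33 \left(15 - 7\right) = \left(-33\right) 8 = -264$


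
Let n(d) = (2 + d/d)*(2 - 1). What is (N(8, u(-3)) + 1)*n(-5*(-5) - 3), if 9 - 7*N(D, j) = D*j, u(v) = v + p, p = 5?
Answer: 0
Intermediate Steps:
u(v) = 5 + v (u(v) = v + 5 = 5 + v)
n(d) = 3 (n(d) = (2 + 1)*1 = 3*1 = 3)
N(D, j) = 9/7 - D*j/7
(N(8, u(-3)) + 1)*n(-5*(-5) - 3) = ((9/7 - ⅐*8*(5 - 3)) + 1)*3 = ((9/7 - ⅐*8*2) + 1)*3 = ((9/7 - 16/7) + 1)*3 = (-1 + 1)*3 = 0*3 = 0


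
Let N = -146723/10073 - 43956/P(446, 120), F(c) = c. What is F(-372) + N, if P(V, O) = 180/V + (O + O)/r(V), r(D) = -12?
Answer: 40860594247/22009505 ≈ 1856.5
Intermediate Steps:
P(V, O) = 180/V - O/6 (P(V, O) = 180/V + (O + O)/(-12) = 180/V + (2*O)*(-1/12) = 180/V - O/6)
N = 49048130107/22009505 (N = -146723/10073 - 43956/(180/446 - 1/6*120) = -146723*1/10073 - 43956/(180*(1/446) - 20) = -146723/10073 - 43956/(90/223 - 20) = -146723/10073 - 43956/(-4370/223) = -146723/10073 - 43956*(-223/4370) = -146723/10073 + 4901094/2185 = 49048130107/22009505 ≈ 2228.5)
F(-372) + N = -372 + 49048130107/22009505 = 40860594247/22009505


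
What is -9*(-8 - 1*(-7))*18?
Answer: 162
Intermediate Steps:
-9*(-8 - 1*(-7))*18 = -9*(-8 + 7)*18 = -9*(-1)*18 = 9*18 = 162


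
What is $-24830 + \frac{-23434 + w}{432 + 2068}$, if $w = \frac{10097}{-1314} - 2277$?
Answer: $- \frac{81600344351}{3285000} \approx -24840.0$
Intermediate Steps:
$w = - \frac{3002075}{1314}$ ($w = 10097 \left(- \frac{1}{1314}\right) - 2277 = - \frac{10097}{1314} - 2277 = - \frac{3002075}{1314} \approx -2284.7$)
$-24830 + \frac{-23434 + w}{432 + 2068} = -24830 + \frac{-23434 - \frac{3002075}{1314}}{432 + 2068} = -24830 - \frac{33794351}{1314 \cdot 2500} = -24830 - \frac{33794351}{3285000} = - \frac{81600344351}{3285000}$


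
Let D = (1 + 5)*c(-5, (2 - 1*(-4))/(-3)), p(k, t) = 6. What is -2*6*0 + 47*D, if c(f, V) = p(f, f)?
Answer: 1692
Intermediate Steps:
c(f, V) = 6
D = 36 (D = (1 + 5)*6 = 6*6 = 36)
-2*6*0 + 47*D = -2*6*0 + 47*36 = -12*0 + 1692 = 0 + 1692 = 1692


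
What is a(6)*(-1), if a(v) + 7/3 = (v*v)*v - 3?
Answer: -632/3 ≈ -210.67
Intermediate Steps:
a(v) = -16/3 + v**3 (a(v) = -7/3 + ((v*v)*v - 3) = -7/3 + (v**2*v - 3) = -7/3 + (v**3 - 3) = -7/3 + (-3 + v**3) = -16/3 + v**3)
a(6)*(-1) = (-16/3 + 6**3)*(-1) = (-16/3 + 216)*(-1) = (632/3)*(-1) = -632/3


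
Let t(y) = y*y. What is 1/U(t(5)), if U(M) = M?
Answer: 1/25 ≈ 0.040000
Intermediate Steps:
t(y) = y**2
1/U(t(5)) = 1/(5**2) = 1/25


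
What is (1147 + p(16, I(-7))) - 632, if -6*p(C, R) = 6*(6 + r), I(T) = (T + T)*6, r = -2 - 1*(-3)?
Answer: 508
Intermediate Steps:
r = 1 (r = -2 + 3 = 1)
I(T) = 12*T (I(T) = (2*T)*6 = 12*T)
p(C, R) = -7 (p(C, R) = -(6 + 1) = -7)
(1147 + p(16, I(-7))) - 632 = (1147 - 7) - 632 = 1140 - 632 = 508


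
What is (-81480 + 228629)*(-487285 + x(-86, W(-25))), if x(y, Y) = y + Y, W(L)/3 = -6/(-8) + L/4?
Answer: -143437166475/2 ≈ -7.1719e+10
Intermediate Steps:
W(L) = 9/4 + 3*L/4 (W(L) = 3*(-6/(-8) + L/4) = 3*(-6*(-1/8) + L*(1/4)) = 3*(3/4 + L/4) = 9/4 + 3*L/4)
x(y, Y) = Y + y
(-81480 + 228629)*(-487285 + x(-86, W(-25))) = (-81480 + 228629)*(-487285 + ((9/4 + (3/4)*(-25)) - 86)) = 147149*(-487285 + ((9/4 - 75/4) - 86)) = 147149*(-487285 + (-33/2 - 86)) = 147149*(-487285 - 205/2) = 147149*(-974775/2) = -143437166475/2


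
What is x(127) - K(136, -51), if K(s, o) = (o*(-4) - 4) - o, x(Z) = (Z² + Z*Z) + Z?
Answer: 32134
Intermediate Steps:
x(Z) = Z + 2*Z² (x(Z) = (Z² + Z²) + Z = 2*Z² + Z = Z + 2*Z²)
K(s, o) = -4 - 5*o (K(s, o) = (-4*o - 4) - o = (-4 - 4*o) - o = -4 - 5*o)
x(127) - K(136, -51) = 127*(1 + 2*127) - (-4 - 5*(-51)) = 127*(1 + 254) - (-4 + 255) = 127*255 - 1*251 = 32385 - 251 = 32134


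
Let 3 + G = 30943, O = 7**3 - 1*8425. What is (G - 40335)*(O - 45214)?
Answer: 500715920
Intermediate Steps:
O = -8082 (O = 343 - 8425 = -8082)
G = 30940 (G = -3 + 30943 = 30940)
(G - 40335)*(O - 45214) = (30940 - 40335)*(-8082 - 45214) = -9395*(-53296) = 500715920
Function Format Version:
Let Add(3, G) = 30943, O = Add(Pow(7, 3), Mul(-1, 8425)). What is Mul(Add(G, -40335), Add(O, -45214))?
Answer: 500715920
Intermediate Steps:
O = -8082 (O = Add(343, -8425) = -8082)
G = 30940 (G = Add(-3, 30943) = 30940)
Mul(Add(G, -40335), Add(O, -45214)) = Mul(Add(30940, -40335), Add(-8082, -45214)) = Mul(-9395, -53296) = 500715920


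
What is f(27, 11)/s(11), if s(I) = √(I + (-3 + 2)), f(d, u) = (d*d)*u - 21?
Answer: 3999*√10/5 ≈ 2529.2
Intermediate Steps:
f(d, u) = -21 + u*d² (f(d, u) = d²*u - 21 = u*d² - 21 = -21 + u*d²)
s(I) = √(-1 + I) (s(I) = √(I - 1) = √(-1 + I))
f(27, 11)/s(11) = (-21 + 11*27²)/(√(-1 + 11)) = (-21 + 11*729)/(√10) = (-21 + 8019)*(√10/10) = 7998*(√10/10) = 3999*√10/5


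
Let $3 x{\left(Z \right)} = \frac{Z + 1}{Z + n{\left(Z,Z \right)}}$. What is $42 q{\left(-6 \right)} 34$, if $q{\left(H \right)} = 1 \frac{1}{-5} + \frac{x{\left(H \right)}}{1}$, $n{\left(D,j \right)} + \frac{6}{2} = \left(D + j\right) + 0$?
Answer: $- \frac{2584}{15} \approx -172.27$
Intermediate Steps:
$n{\left(D,j \right)} = -3 + D + j$ ($n{\left(D,j \right)} = -3 + \left(\left(D + j\right) + 0\right) = -3 + \left(D + j\right) = -3 + D + j$)
$x{\left(Z \right)} = \frac{1 + Z}{3 \left(-3 + 3 Z\right)}$ ($x{\left(Z \right)} = \frac{\left(Z + 1\right) \frac{1}{Z + \left(-3 + Z + Z\right)}}{3} = \frac{\left(1 + Z\right) \frac{1}{Z + \left(-3 + 2 Z\right)}}{3} = \frac{\left(1 + Z\right) \frac{1}{-3 + 3 Z}}{3} = \frac{\frac{1}{-3 + 3 Z} \left(1 + Z\right)}{3} = \frac{1 + Z}{3 \left(-3 + 3 Z\right)}$)
$q{\left(H \right)} = - \frac{1}{5} + \frac{1 + H}{9 \left(-1 + H\right)}$ ($q{\left(H \right)} = 1 \frac{1}{-5} + \frac{\frac{1}{9} \frac{1}{-1 + H} \left(1 + H\right)}{1} = 1 \left(- \frac{1}{5}\right) + \frac{1 + H}{9 \left(-1 + H\right)} 1 = - \frac{1}{5} + \frac{1 + H}{9 \left(-1 + H\right)}$)
$42 q{\left(-6 \right)} 34 = 42 \frac{2 \left(7 - -12\right)}{45 \left(-1 - 6\right)} 34 = 42 \frac{2 \left(7 + 12\right)}{45 \left(-7\right)} 34 = 42 \cdot \frac{2}{45} \left(- \frac{1}{7}\right) 19 \cdot 34 = 42 \left(- \frac{38}{315}\right) 34 = \left(- \frac{76}{15}\right) 34 = - \frac{2584}{15}$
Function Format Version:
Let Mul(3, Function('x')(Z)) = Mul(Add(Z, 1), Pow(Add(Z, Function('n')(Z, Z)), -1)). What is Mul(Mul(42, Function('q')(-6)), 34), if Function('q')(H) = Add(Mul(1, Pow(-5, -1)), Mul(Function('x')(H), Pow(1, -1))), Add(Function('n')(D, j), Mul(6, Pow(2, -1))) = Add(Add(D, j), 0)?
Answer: Rational(-2584, 15) ≈ -172.27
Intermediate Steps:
Function('n')(D, j) = Add(-3, D, j) (Function('n')(D, j) = Add(-3, Add(Add(D, j), 0)) = Add(-3, Add(D, j)) = Add(-3, D, j))
Function('x')(Z) = Mul(Rational(1, 3), Pow(Add(-3, Mul(3, Z)), -1), Add(1, Z)) (Function('x')(Z) = Mul(Rational(1, 3), Mul(Add(Z, 1), Pow(Add(Z, Add(-3, Z, Z)), -1))) = Mul(Rational(1, 3), Mul(Add(1, Z), Pow(Add(Z, Add(-3, Mul(2, Z))), -1))) = Mul(Rational(1, 3), Mul(Add(1, Z), Pow(Add(-3, Mul(3, Z)), -1))) = Mul(Rational(1, 3), Mul(Pow(Add(-3, Mul(3, Z)), -1), Add(1, Z))) = Mul(Rational(1, 3), Pow(Add(-3, Mul(3, Z)), -1), Add(1, Z)))
Function('q')(H) = Add(Rational(-1, 5), Mul(Rational(1, 9), Pow(Add(-1, H), -1), Add(1, H))) (Function('q')(H) = Add(Mul(1, Pow(-5, -1)), Mul(Mul(Rational(1, 9), Pow(Add(-1, H), -1), Add(1, H)), Pow(1, -1))) = Add(Mul(1, Rational(-1, 5)), Mul(Mul(Rational(1, 9), Pow(Add(-1, H), -1), Add(1, H)), 1)) = Add(Rational(-1, 5), Mul(Rational(1, 9), Pow(Add(-1, H), -1), Add(1, H))))
Mul(Mul(42, Function('q')(-6)), 34) = Mul(Mul(42, Mul(Rational(2, 45), Pow(Add(-1, -6), -1), Add(7, Mul(-2, -6)))), 34) = Mul(Mul(42, Mul(Rational(2, 45), Pow(-7, -1), Add(7, 12))), 34) = Mul(Mul(42, Mul(Rational(2, 45), Rational(-1, 7), 19)), 34) = Mul(Mul(42, Rational(-38, 315)), 34) = Mul(Rational(-76, 15), 34) = Rational(-2584, 15)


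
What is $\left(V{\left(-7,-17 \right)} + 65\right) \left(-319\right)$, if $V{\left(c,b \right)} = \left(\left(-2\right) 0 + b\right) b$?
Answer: $-112926$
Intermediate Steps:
$V{\left(c,b \right)} = b^{2}$ ($V{\left(c,b \right)} = \left(0 + b\right) b = b b = b^{2}$)
$\left(V{\left(-7,-17 \right)} + 65\right) \left(-319\right) = \left(\left(-17\right)^{2} + 65\right) \left(-319\right) = \left(289 + 65\right) \left(-319\right) = 354 \left(-319\right) = -112926$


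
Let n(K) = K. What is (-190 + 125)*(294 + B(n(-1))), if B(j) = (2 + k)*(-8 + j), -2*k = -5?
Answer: -32955/2 ≈ -16478.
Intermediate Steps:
k = 5/2 (k = -½*(-5) = 5/2 ≈ 2.5000)
B(j) = -36 + 9*j/2 (B(j) = (2 + 5/2)*(-8 + j) = 9*(-8 + j)/2 = -36 + 9*j/2)
(-190 + 125)*(294 + B(n(-1))) = (-190 + 125)*(294 + (-36 + (9/2)*(-1))) = -65*(294 + (-36 - 9/2)) = -65*(294 - 81/2) = -65*507/2 = -32955/2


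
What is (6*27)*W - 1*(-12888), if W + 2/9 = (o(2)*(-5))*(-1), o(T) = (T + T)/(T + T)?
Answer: 13662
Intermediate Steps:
o(T) = 1 (o(T) = (2*T)/((2*T)) = (2*T)*(1/(2*T)) = 1)
W = 43/9 (W = -2/9 + (1*(-5))*(-1) = -2/9 - 5*(-1) = -2/9 + 5 = 43/9 ≈ 4.7778)
(6*27)*W - 1*(-12888) = (6*27)*(43/9) - 1*(-12888) = 162*(43/9) + 12888 = 774 + 12888 = 13662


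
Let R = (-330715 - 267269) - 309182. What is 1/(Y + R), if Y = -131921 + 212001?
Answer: -1/827086 ≈ -1.2091e-6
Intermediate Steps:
R = -907166 (R = -597984 - 309182 = -907166)
Y = 80080
1/(Y + R) = 1/(80080 - 907166) = 1/(-827086) = -1/827086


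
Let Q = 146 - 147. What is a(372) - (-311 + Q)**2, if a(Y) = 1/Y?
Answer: -36211967/372 ≈ -97344.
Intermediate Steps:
Q = -1
a(372) - (-311 + Q)**2 = 1/372 - (-311 - 1)**2 = 1/372 - 1*(-312)**2 = 1/372 - 1*97344 = 1/372 - 97344 = -36211967/372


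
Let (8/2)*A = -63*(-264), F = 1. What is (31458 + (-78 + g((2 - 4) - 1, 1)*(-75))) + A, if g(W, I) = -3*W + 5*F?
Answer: 34488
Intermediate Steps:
g(W, I) = 5 - 3*W (g(W, I) = -3*W + 5*1 = -3*W + 5 = 5 - 3*W)
A = 4158 (A = (-63*(-264))/4 = (¼)*16632 = 4158)
(31458 + (-78 + g((2 - 4) - 1, 1)*(-75))) + A = (31458 + (-78 + (5 - 3*((2 - 4) - 1))*(-75))) + 4158 = (31458 + (-78 + (5 - 3*(-2 - 1))*(-75))) + 4158 = (31458 + (-78 + (5 - 3*(-3))*(-75))) + 4158 = (31458 + (-78 + (5 + 9)*(-75))) + 4158 = (31458 + (-78 + 14*(-75))) + 4158 = (31458 + (-78 - 1050)) + 4158 = (31458 - 1128) + 4158 = 30330 + 4158 = 34488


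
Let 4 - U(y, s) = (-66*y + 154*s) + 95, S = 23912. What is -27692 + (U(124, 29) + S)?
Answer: -153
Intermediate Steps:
U(y, s) = -91 - 154*s + 66*y (U(y, s) = 4 - ((-66*y + 154*s) + 95) = 4 - (95 - 66*y + 154*s) = 4 + (-95 - 154*s + 66*y) = -91 - 154*s + 66*y)
-27692 + (U(124, 29) + S) = -27692 + ((-91 - 154*29 + 66*124) + 23912) = -27692 + ((-91 - 4466 + 8184) + 23912) = -27692 + (3627 + 23912) = -27692 + 27539 = -153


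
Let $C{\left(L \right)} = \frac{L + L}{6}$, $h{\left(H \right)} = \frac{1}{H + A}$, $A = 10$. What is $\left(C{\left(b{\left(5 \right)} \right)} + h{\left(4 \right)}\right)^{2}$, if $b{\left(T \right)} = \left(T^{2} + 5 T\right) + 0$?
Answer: $\frac{494209}{1764} \approx 280.16$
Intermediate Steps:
$b{\left(T \right)} = T^{2} + 5 T$
$h{\left(H \right)} = \frac{1}{10 + H}$ ($h{\left(H \right)} = \frac{1}{H + 10} = \frac{1}{10 + H}$)
$C{\left(L \right)} = \frac{L}{3}$ ($C{\left(L \right)} = 2 L \frac{1}{6} = \frac{L}{3}$)
$\left(C{\left(b{\left(5 \right)} \right)} + h{\left(4 \right)}\right)^{2} = \left(\frac{5 \left(5 + 5\right)}{3} + \frac{1}{10 + 4}\right)^{2} = \left(\frac{5 \cdot 10}{3} + \frac{1}{14}\right)^{2} = \left(\frac{1}{3} \cdot 50 + \frac{1}{14}\right)^{2} = \left(\frac{50}{3} + \frac{1}{14}\right)^{2} = \left(\frac{703}{42}\right)^{2} = \frac{494209}{1764}$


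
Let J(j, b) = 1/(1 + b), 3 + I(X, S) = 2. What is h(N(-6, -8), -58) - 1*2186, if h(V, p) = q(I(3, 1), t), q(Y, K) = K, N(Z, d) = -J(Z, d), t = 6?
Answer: -2180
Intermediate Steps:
I(X, S) = -1 (I(X, S) = -3 + 2 = -1)
N(Z, d) = -1/(1 + d)
h(V, p) = 6
h(N(-6, -8), -58) - 1*2186 = 6 - 1*2186 = 6 - 2186 = -2180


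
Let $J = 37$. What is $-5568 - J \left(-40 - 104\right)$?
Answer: $-240$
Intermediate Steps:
$-5568 - J \left(-40 - 104\right) = -5568 - 37 \left(-40 - 104\right) = -5568 - 37 \left(-144\right) = -5568 - -5328 = -5568 + 5328 = -240$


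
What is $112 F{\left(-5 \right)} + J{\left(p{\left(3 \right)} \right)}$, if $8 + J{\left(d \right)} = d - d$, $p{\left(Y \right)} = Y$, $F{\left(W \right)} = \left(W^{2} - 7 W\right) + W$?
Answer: $6152$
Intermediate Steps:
$F{\left(W \right)} = W^{2} - 6 W$
$J{\left(d \right)} = -8$ ($J{\left(d \right)} = -8 + \left(d - d\right) = -8 + 0 = -8$)
$112 F{\left(-5 \right)} + J{\left(p{\left(3 \right)} \right)} = 112 \left(- 5 \left(-6 - 5\right)\right) - 8 = 112 \left(\left(-5\right) \left(-11\right)\right) - 8 = 112 \cdot 55 - 8 = 6160 - 8 = 6152$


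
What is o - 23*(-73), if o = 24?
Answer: 1703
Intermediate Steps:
o - 23*(-73) = 24 - 23*(-73) = 24 + 1679 = 1703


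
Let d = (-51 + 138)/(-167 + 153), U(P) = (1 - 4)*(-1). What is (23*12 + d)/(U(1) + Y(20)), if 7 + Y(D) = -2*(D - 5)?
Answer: -3777/476 ≈ -7.9349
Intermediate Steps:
Y(D) = 3 - 2*D (Y(D) = -7 - 2*(D - 5) = -7 - 2*(-5 + D) = -7 + (10 - 2*D) = 3 - 2*D)
U(P) = 3 (U(P) = -3*(-1) = 3)
d = -87/14 (d = 87/(-14) = 87*(-1/14) = -87/14 ≈ -6.2143)
(23*12 + d)/(U(1) + Y(20)) = (23*12 - 87/14)/(3 + (3 - 2*20)) = (276 - 87/14)/(3 + (3 - 40)) = 3777/(14*(3 - 37)) = (3777/14)/(-34) = (3777/14)*(-1/34) = -3777/476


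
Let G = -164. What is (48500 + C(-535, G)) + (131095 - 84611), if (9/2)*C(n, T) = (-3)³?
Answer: 94978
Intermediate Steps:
C(n, T) = -6 (C(n, T) = (2/9)*(-3)³ = (2/9)*(-27) = -6)
(48500 + C(-535, G)) + (131095 - 84611) = (48500 - 6) + (131095 - 84611) = 48494 + 46484 = 94978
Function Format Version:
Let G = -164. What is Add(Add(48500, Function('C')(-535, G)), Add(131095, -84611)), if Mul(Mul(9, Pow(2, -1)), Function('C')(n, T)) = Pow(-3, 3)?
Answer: 94978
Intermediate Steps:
Function('C')(n, T) = -6 (Function('C')(n, T) = Mul(Rational(2, 9), Pow(-3, 3)) = Mul(Rational(2, 9), -27) = -6)
Add(Add(48500, Function('C')(-535, G)), Add(131095, -84611)) = Add(Add(48500, -6), Add(131095, -84611)) = Add(48494, 46484) = 94978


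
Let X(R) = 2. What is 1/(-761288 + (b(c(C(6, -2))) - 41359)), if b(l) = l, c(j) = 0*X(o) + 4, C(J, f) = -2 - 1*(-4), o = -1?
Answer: -1/802643 ≈ -1.2459e-6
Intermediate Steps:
C(J, f) = 2 (C(J, f) = -2 + 4 = 2)
c(j) = 4 (c(j) = 0*2 + 4 = 0 + 4 = 4)
1/(-761288 + (b(c(C(6, -2))) - 41359)) = 1/(-761288 + (4 - 41359)) = 1/(-761288 - 41355) = 1/(-802643) = -1/802643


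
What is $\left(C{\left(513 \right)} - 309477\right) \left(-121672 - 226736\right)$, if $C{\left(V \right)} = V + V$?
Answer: $107466796008$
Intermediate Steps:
$C{\left(V \right)} = 2 V$
$\left(C{\left(513 \right)} - 309477\right) \left(-121672 - 226736\right) = \left(2 \cdot 513 - 309477\right) \left(-121672 - 226736\right) = \left(1026 - 309477\right) \left(-348408\right) = \left(-308451\right) \left(-348408\right) = 107466796008$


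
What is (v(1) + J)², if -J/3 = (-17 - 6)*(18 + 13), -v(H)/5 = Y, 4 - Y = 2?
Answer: 4532641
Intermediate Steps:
Y = 2 (Y = 4 - 1*2 = 4 - 2 = 2)
v(H) = -10 (v(H) = -5*2 = -10)
J = 2139 (J = -3*(-17 - 6)*(18 + 13) = -(-69)*31 = -3*(-713) = 2139)
(v(1) + J)² = (-10 + 2139)² = 2129² = 4532641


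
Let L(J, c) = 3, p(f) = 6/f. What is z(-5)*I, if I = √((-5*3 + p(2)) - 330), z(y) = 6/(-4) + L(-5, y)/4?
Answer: -9*I*√38/4 ≈ -13.87*I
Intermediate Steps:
z(y) = -¾ (z(y) = 6/(-4) + 3/4 = 6*(-¼) + 3*(¼) = -3/2 + ¾ = -¾)
I = 3*I*√38 (I = √((-5*3 + 6/2) - 330) = √((-15 + 6*(½)) - 330) = √((-15 + 3) - 330) = √(-12 - 330) = √(-342) = 3*I*√38 ≈ 18.493*I)
z(-5)*I = -9*I*√38/4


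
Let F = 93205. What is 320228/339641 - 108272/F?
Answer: -6926759612/31656239405 ≈ -0.21881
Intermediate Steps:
320228/339641 - 108272/F = 320228/339641 - 108272/93205 = -6926759612/31656239405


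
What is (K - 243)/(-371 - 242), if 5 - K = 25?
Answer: 263/613 ≈ 0.42904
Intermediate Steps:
K = -20 (K = 5 - 1*25 = 5 - 25 = -20)
(K - 243)/(-371 - 242) = (-20 - 243)/(-371 - 242) = -263/(-613) = -263*(-1/613) = 263/613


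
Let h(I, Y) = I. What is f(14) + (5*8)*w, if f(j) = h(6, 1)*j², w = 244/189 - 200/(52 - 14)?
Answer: 3652456/3591 ≈ 1017.1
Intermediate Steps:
w = -14264/3591 (w = 244*(1/189) - 200/38 = 244/189 - 200*1/38 = 244/189 - 100/19 = -14264/3591 ≈ -3.9722)
f(j) = 6*j²
f(14) + (5*8)*w = 6*14² + (5*8)*(-14264/3591) = 6*196 + 40*(-14264/3591) = 1176 - 570560/3591 = 3652456/3591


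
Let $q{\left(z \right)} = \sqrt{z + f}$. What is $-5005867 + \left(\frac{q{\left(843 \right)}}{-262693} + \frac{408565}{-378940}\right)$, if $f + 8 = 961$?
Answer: $- \frac{379384729909}{75788} - \frac{2 \sqrt{449}}{262693} \approx -5.0059 \cdot 10^{6}$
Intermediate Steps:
$f = 953$ ($f = -8 + 961 = 953$)
$q{\left(z \right)} = \sqrt{953 + z}$ ($q{\left(z \right)} = \sqrt{z + 953} = \sqrt{953 + z}$)
$-5005867 + \left(\frac{q{\left(843 \right)}}{-262693} + \frac{408565}{-378940}\right) = -5005867 + \left(\frac{\sqrt{953 + 843}}{-262693} + \frac{408565}{-378940}\right) = -5005867 + \left(\sqrt{1796} \left(- \frac{1}{262693}\right) + 408565 \left(- \frac{1}{378940}\right)\right) = -5005867 - \left(\frac{81713}{75788} - 2 \sqrt{449} \left(- \frac{1}{262693}\right)\right) = -5005867 - \left(\frac{81713}{75788} + \frac{2 \sqrt{449}}{262693}\right) = - \frac{379384729909}{75788} - \frac{2 \sqrt{449}}{262693}$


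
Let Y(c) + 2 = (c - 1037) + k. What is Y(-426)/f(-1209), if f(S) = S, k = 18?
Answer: 1447/1209 ≈ 1.1969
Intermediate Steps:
Y(c) = -1021 + c (Y(c) = -2 + ((c - 1037) + 18) = -2 + ((-1037 + c) + 18) = -2 + (-1019 + c) = -1021 + c)
Y(-426)/f(-1209) = (-1021 - 426)/(-1209) = -1447*(-1/1209) = 1447/1209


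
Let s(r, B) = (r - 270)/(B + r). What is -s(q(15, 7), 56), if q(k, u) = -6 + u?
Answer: 269/57 ≈ 4.7193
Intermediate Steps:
s(r, B) = (-270 + r)/(B + r)
-s(q(15, 7), 56) = -(-270 + (-6 + 7))/(56 + (-6 + 7)) = -(-270 + 1)/(56 + 1) = -(-269)/57 = -1*(-269/57) = 269/57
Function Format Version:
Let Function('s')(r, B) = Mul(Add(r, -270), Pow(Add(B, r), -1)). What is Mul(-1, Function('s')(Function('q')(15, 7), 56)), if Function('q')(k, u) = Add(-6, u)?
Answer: Rational(269, 57) ≈ 4.7193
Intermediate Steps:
Function('s')(r, B) = Mul(Pow(Add(B, r), -1), Add(-270, r)) (Function('s')(r, B) = Mul(Add(-270, r), Pow(Add(B, r), -1)) = Mul(Pow(Add(B, r), -1), Add(-270, r)))
Mul(-1, Function('s')(Function('q')(15, 7), 56)) = Mul(-1, Mul(Pow(Add(56, Add(-6, 7)), -1), Add(-270, Add(-6, 7)))) = Mul(-1, Mul(Pow(Add(56, 1), -1), Add(-270, 1))) = Mul(-1, Mul(Pow(57, -1), -269)) = Mul(-1, Mul(Rational(1, 57), -269)) = Mul(-1, Rational(-269, 57)) = Rational(269, 57)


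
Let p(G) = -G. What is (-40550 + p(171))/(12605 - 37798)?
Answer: 40721/25193 ≈ 1.6164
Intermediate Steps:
(-40550 + p(171))/(12605 - 37798) = (-40550 - 1*171)/(12605 - 37798) = (-40550 - 171)/(-25193) = -40721*(-1/25193) = 40721/25193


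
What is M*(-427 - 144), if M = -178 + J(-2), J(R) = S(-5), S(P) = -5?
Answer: 104493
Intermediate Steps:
J(R) = -5
M = -183 (M = -178 - 5 = -183)
M*(-427 - 144) = -183*(-427 - 144) = -183*(-571) = 104493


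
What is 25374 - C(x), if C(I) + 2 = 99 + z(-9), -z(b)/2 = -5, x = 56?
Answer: 25267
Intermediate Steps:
z(b) = 10 (z(b) = -2*(-5) = 10)
C(I) = 107 (C(I) = -2 + (99 + 10) = -2 + 109 = 107)
25374 - C(x) = 25374 - 1*107 = 25374 - 107 = 25267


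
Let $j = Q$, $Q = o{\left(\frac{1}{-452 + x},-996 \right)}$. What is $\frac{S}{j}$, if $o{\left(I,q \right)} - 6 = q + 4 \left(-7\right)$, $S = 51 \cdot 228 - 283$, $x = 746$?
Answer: $- \frac{11345}{1018} \approx -11.144$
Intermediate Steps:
$S = 11345$ ($S = 11628 - 283 = 11345$)
$o{\left(I,q \right)} = -22 + q$ ($o{\left(I,q \right)} = 6 + \left(q + 4 \left(-7\right)\right) = 6 + \left(q - 28\right) = 6 + \left(-28 + q\right) = -22 + q$)
$Q = -1018$ ($Q = -22 - 996 = -1018$)
$j = -1018$
$\frac{S}{j} = \frac{11345}{-1018} = 11345 \left(- \frac{1}{1018}\right) = - \frac{11345}{1018}$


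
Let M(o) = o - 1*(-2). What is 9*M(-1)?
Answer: 9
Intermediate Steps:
M(o) = 2 + o (M(o) = o + 2 = 2 + o)
9*M(-1) = 9*(2 - 1) = 9*1 = 9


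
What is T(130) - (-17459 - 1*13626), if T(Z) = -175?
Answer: 30910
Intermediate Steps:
T(130) - (-17459 - 1*13626) = -175 - (-17459 - 1*13626) = -175 - (-17459 - 13626) = -175 - 1*(-31085) = -175 + 31085 = 30910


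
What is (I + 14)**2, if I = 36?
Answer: 2500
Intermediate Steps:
(I + 14)**2 = (36 + 14)**2 = 50**2 = 2500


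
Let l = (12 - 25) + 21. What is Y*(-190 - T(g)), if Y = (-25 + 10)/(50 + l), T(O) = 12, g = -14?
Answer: 1515/29 ≈ 52.241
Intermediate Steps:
l = 8 (l = -13 + 21 = 8)
Y = -15/58 (Y = (-25 + 10)/(50 + 8) = -15/58 ≈ -0.25862)
Y*(-190 - T(g)) = -15*(-190 - 1*12)/58 = -15*(-190 - 12)/58 = -15/58*(-202) = 1515/29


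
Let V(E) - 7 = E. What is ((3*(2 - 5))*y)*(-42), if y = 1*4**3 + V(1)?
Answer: 27216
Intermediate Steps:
V(E) = 7 + E
y = 72 (y = 1*4**3 + (7 + 1) = 1*64 + 8 = 64 + 8 = 72)
((3*(2 - 5))*y)*(-42) = ((3*(2 - 5))*72)*(-42) = ((3*(-3))*72)*(-42) = -9*72*(-42) = -648*(-42) = 27216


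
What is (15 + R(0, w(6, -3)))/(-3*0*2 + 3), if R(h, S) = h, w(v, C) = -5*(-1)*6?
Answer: 5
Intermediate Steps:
w(v, C) = 30 (w(v, C) = 5*6 = 30)
(15 + R(0, w(6, -3)))/(-3*0*2 + 3) = (15 + 0)/(-3*0*2 + 3) = 15/(0*2 + 3) = 15/(0 + 3) = 15/3 = 15*(⅓) = 5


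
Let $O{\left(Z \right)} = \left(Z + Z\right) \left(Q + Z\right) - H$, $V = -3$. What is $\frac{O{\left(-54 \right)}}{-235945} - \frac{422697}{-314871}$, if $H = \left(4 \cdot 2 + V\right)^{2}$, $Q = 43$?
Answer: $\frac{33122349564}{24764079365} \approx 1.3375$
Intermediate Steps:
$H = 25$ ($H = \left(4 \cdot 2 - 3\right)^{2} = \left(8 - 3\right)^{2} = 5^{2} = 25$)
$O{\left(Z \right)} = -25 + 2 Z \left(43 + Z\right)$ ($O{\left(Z \right)} = \left(Z + Z\right) \left(43 + Z\right) - 25 = 2 Z \left(43 + Z\right) - 25 = -25 + 2 Z \left(43 + Z\right)$)
$\frac{O{\left(-54 \right)}}{-235945} - \frac{422697}{-314871} = \frac{-25 + 2 \left(-54\right)^{2} + 86 \left(-54\right)}{-235945} - \frac{422697}{-314871} = \left(-25 + 2 \cdot 2916 - 4644\right) \left(- \frac{1}{235945}\right) - - \frac{140899}{104957} = \left(-25 + 5832 - 4644\right) \left(- \frac{1}{235945}\right) + \frac{140899}{104957} = 1163 \left(- \frac{1}{235945}\right) + \frac{140899}{104957} = - \frac{1163}{235945} + \frac{140899}{104957} = \frac{33122349564}{24764079365}$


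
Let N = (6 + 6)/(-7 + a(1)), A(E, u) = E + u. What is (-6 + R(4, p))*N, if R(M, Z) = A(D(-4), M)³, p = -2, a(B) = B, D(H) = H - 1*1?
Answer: 14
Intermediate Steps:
D(H) = -1 + H (D(H) = H - 1 = -1 + H)
R(M, Z) = (-5 + M)³ (R(M, Z) = ((-1 - 4) + M)³ = (-5 + M)³)
N = -2 (N = (6 + 6)/(-7 + 1) = 12/(-6) = 12*(-⅙) = -2)
(-6 + R(4, p))*N = (-6 + (-5 + 4)³)*(-2) = (-6 + (-1)³)*(-2) = (-6 - 1)*(-2) = -7*(-2) = 14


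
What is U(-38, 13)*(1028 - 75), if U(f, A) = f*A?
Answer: -470782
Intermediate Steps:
U(f, A) = A*f
U(-38, 13)*(1028 - 75) = (13*(-38))*(1028 - 75) = -494*953 = -470782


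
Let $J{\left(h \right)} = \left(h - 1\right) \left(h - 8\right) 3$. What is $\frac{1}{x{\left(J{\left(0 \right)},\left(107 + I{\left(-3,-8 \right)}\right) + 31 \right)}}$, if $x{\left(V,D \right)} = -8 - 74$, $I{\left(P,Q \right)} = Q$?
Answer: $- \frac{1}{82} \approx -0.012195$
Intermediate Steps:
$J{\left(h \right)} = 3 \left(-1 + h\right) \left(-8 + h\right)$ ($J{\left(h \right)} = \left(-1 + h\right) \left(-8 + h\right) 3 = 3 \left(-1 + h\right) \left(-8 + h\right)$)
$x{\left(V,D \right)} = -82$
$\frac{1}{x{\left(J{\left(0 \right)},\left(107 + I{\left(-3,-8 \right)}\right) + 31 \right)}} = \frac{1}{-82} = - \frac{1}{82}$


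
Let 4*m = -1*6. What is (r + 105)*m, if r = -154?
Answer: 147/2 ≈ 73.500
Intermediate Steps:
m = -3/2 (m = (-1*6)/4 = (1/4)*(-6) = -3/2 ≈ -1.5000)
(r + 105)*m = (-154 + 105)*(-3/2) = -49*(-3/2) = 147/2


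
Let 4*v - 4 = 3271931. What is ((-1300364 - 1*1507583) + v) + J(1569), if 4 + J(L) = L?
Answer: -7953593/4 ≈ -1.9884e+6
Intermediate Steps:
v = 3271935/4 (v = 1 + (¼)*3271931 = 1 + 3271931/4 = 3271935/4 ≈ 8.1798e+5)
J(L) = -4 + L
((-1300364 - 1*1507583) + v) + J(1569) = ((-1300364 - 1*1507583) + 3271935/4) + (-4 + 1569) = ((-1300364 - 1507583) + 3271935/4) + 1565 = (-2807947 + 3271935/4) + 1565 = -7959853/4 + 1565 = -7953593/4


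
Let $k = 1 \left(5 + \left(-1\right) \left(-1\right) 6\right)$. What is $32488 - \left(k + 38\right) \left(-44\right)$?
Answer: $34644$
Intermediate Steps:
$k = 11$ ($k = 1 \left(5 + 1 \cdot 6\right) = 1 \left(5 + 6\right) = 1 \cdot 11 = 11$)
$32488 - \left(k + 38\right) \left(-44\right) = 32488 - \left(11 + 38\right) \left(-44\right) = 32488 - 49 \left(-44\right) = 32488 - -2156 = 32488 + 2156 = 34644$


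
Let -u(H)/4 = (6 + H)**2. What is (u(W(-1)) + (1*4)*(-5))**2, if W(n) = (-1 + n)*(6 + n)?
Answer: 7056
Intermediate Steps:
u(H) = -4*(6 + H)**2
(u(W(-1)) + (1*4)*(-5))**2 = (-4*(6 + (-6 + (-1)**2 + 5*(-1)))**2 + (1*4)*(-5))**2 = (-4*(6 + (-6 + 1 - 5))**2 + 4*(-5))**2 = (-4*(6 - 10)**2 - 20)**2 = (-4*(-4)**2 - 20)**2 = (-4*16 - 20)**2 = (-64 - 20)**2 = (-84)**2 = 7056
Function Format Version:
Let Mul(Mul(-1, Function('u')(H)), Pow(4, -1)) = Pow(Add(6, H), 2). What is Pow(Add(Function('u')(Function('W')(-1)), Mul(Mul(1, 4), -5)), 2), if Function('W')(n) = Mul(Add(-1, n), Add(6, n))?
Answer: 7056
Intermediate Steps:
Function('u')(H) = Mul(-4, Pow(Add(6, H), 2))
Pow(Add(Function('u')(Function('W')(-1)), Mul(Mul(1, 4), -5)), 2) = Pow(Add(Mul(-4, Pow(Add(6, Add(-6, Pow(-1, 2), Mul(5, -1))), 2)), Mul(Mul(1, 4), -5)), 2) = Pow(Add(Mul(-4, Pow(Add(6, Add(-6, 1, -5)), 2)), Mul(4, -5)), 2) = Pow(Add(Mul(-4, Pow(Add(6, -10), 2)), -20), 2) = Pow(Add(Mul(-4, Pow(-4, 2)), -20), 2) = Pow(Add(Mul(-4, 16), -20), 2) = Pow(Add(-64, -20), 2) = Pow(-84, 2) = 7056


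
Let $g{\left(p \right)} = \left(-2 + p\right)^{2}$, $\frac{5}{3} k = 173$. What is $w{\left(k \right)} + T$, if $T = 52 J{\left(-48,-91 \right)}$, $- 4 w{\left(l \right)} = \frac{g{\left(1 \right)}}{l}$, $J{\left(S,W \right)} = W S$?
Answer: $\frac{471534331}{2076} \approx 2.2714 \cdot 10^{5}$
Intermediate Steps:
$k = \frac{519}{5}$ ($k = \frac{3}{5} \cdot 173 = \frac{519}{5} \approx 103.8$)
$J{\left(S,W \right)} = S W$
$w{\left(l \right)} = - \frac{1}{4 l}$ ($w{\left(l \right)} = - \frac{\left(-2 + 1\right)^{2} \frac{1}{l}}{4} = - \frac{\left(-1\right)^{2} \frac{1}{l}}{4} = - \frac{1 \frac{1}{l}}{4} = - \frac{1}{4 l}$)
$T = 227136$ ($T = 52 \left(\left(-48\right) \left(-91\right)\right) = 52 \cdot 4368 = 227136$)
$w{\left(k \right)} + T = - \frac{1}{4 \cdot \frac{519}{5}} + 227136 = \left(- \frac{1}{4}\right) \frac{5}{519} + 227136 = - \frac{5}{2076} + 227136 = \frac{471534331}{2076}$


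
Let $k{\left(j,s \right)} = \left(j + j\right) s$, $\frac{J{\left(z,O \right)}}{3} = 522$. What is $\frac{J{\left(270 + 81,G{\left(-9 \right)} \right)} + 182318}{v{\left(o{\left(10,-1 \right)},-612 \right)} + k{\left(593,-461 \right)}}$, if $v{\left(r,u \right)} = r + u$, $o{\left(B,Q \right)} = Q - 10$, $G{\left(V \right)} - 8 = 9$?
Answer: $- \frac{183884}{547369} \approx -0.33594$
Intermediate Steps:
$G{\left(V \right)} = 17$ ($G{\left(V \right)} = 8 + 9 = 17$)
$o{\left(B,Q \right)} = -10 + Q$
$J{\left(z,O \right)} = 1566$ ($J{\left(z,O \right)} = 3 \cdot 522 = 1566$)
$k{\left(j,s \right)} = 2 j s$
$\frac{J{\left(270 + 81,G{\left(-9 \right)} \right)} + 182318}{v{\left(o{\left(10,-1 \right)},-612 \right)} + k{\left(593,-461 \right)}} = \frac{1566 + 182318}{\left(\left(-10 - 1\right) - 612\right) + 2 \cdot 593 \left(-461\right)} = \frac{183884}{\left(-11 - 612\right) - 546746} = \frac{183884}{-623 - 546746} = \frac{183884}{-547369} = 183884 \left(- \frac{1}{547369}\right) = - \frac{183884}{547369}$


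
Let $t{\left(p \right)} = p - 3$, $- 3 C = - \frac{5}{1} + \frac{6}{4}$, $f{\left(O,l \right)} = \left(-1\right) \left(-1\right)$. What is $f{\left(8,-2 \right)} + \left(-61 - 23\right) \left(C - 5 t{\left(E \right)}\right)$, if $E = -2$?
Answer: $-2197$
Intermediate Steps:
$f{\left(O,l \right)} = 1$
$C = \frac{7}{6}$ ($C = - \frac{- \frac{5}{1} + \frac{6}{4}}{3} = - \frac{\left(-5\right) 1 + 6 \cdot \frac{1}{4}}{3} = - \frac{-5 + \frac{3}{2}}{3} = \left(- \frac{1}{3}\right) \left(- \frac{7}{2}\right) = \frac{7}{6} \approx 1.1667$)
$t{\left(p \right)} = -3 + p$ ($t{\left(p \right)} = p - 3 = -3 + p$)
$f{\left(8,-2 \right)} + \left(-61 - 23\right) \left(C - 5 t{\left(E \right)}\right) = 1 + \left(-61 - 23\right) \left(\frac{7}{6} - 5 \left(-3 - 2\right)\right) = 1 - 84 \left(\frac{7}{6} - -25\right) = 1 - 84 \left(\frac{7}{6} + 25\right) = 1 - 2198 = -2197$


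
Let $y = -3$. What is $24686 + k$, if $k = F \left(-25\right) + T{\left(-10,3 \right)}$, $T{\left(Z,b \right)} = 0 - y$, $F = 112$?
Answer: $21889$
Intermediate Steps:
$T{\left(Z,b \right)} = 3$ ($T{\left(Z,b \right)} = 0 - -3 = 0 + 3 = 3$)
$k = -2797$ ($k = 112 \left(-25\right) + 3 = -2800 + 3 = -2797$)
$24686 + k = 24686 - 2797 = 21889$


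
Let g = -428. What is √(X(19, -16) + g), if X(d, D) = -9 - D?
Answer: I*√421 ≈ 20.518*I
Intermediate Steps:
√(X(19, -16) + g) = √((-9 - 1*(-16)) - 428) = √((-9 + 16) - 428) = √(7 - 428) = √(-421) = I*√421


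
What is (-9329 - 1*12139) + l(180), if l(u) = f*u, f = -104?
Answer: -40188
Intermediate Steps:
l(u) = -104*u
(-9329 - 1*12139) + l(180) = (-9329 - 1*12139) - 104*180 = (-9329 - 12139) - 18720 = -21468 - 18720 = -40188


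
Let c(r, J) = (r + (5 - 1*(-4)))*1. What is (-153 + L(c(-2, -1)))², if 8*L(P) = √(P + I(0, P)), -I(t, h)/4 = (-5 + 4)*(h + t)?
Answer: (1224 - √35)²/64 ≈ 23183.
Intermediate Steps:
I(t, h) = 4*h + 4*t (I(t, h) = -4*(-5 + 4)*(h + t) = -(-4)*(h + t) = -4*(-h - t) = 4*h + 4*t)
c(r, J) = 9 + r (c(r, J) = (r + (5 + 4))*1 = (r + 9)*1 = (9 + r)*1 = 9 + r)
L(P) = √5*√P/8 (L(P) = √(P + (4*P + 4*0))/8 = √(P + (4*P + 0))/8 = √(P + 4*P)/8 = √(5*P)/8 = (√5*√P)/8 = √5*√P/8)
(-153 + L(c(-2, -1)))² = (-153 + √5*√(9 - 2)/8)² = (-153 + √5*√7/8)² = (-153 + √35/8)²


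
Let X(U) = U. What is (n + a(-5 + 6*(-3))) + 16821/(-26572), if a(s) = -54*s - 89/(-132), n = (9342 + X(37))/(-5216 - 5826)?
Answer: 214603500773/172901157 ≈ 1241.2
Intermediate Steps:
n = -9379/11042 (n = (9342 + 37)/(-5216 - 5826) = 9379/(-11042) = 9379*(-1/11042) = -9379/11042 ≈ -0.84939)
a(s) = 89/132 - 54*s (a(s) = -54*s - 89*(-1/132) = -54*s + 89/132 = 89/132 - 54*s)
(n + a(-5 + 6*(-3))) + 16821/(-26572) = (-9379/11042 + (89/132 - 54*(-5 + 6*(-3)))) + 16821/(-26572) = (-9379/11042 + (89/132 - 54*(-5 - 18))) + 16821*(-1/26572) = (-9379/11042 + (89/132 - 54*(-23))) - 2403/3796 = (-9379/11042 + (89/132 + 1242)) - 2403/3796 = (-9379/11042 + 164033/132) - 2403/3796 = 905007179/728772 - 2403/3796 = 214603500773/172901157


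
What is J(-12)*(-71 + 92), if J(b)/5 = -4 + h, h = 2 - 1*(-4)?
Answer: 210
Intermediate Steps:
h = 6 (h = 2 + 4 = 6)
J(b) = 10 (J(b) = 5*(-4 + 6) = 5*2 = 10)
J(-12)*(-71 + 92) = 10*(-71 + 92) = 10*21 = 210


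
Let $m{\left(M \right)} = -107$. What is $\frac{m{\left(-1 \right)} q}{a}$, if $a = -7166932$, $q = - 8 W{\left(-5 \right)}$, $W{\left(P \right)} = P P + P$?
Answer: $- \frac{4280}{1791733} \approx -0.0023887$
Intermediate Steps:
$W{\left(P \right)} = P + P^{2}$ ($W{\left(P \right)} = P^{2} + P = P + P^{2}$)
$q = -160$ ($q = - 8 \left(- 5 \left(1 - 5\right)\right) = - 8 \left(\left(-5\right) \left(-4\right)\right) = \left(-8\right) 20 = -160$)
$\frac{m{\left(-1 \right)} q}{a} = \frac{\left(-107\right) \left(-160\right)}{-7166932} = 17120 \left(- \frac{1}{7166932}\right) = - \frac{4280}{1791733}$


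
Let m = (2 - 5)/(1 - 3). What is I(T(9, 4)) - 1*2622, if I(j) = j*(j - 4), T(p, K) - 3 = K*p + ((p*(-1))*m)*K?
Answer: -2337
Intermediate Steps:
m = 3/2 (m = -3/(-2) = -3*(-1/2) = 3/2 ≈ 1.5000)
T(p, K) = 3 - K*p/2 (T(p, K) = 3 + (K*p + ((p*(-1))*(3/2))*K) = 3 + (K*p + (-p*(3/2))*K) = 3 + (K*p + (-3*p/2)*K) = 3 + (K*p - 3*K*p/2) = 3 - K*p/2)
I(j) = j*(-4 + j)
I(T(9, 4)) - 1*2622 = (3 - 1/2*4*9)*(-4 + (3 - 1/2*4*9)) - 1*2622 = (3 - 18)*(-4 + (3 - 18)) - 2622 = -15*(-4 - 15) - 2622 = -15*(-19) - 2622 = 285 - 2622 = -2337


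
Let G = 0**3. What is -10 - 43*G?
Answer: -10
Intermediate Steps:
G = 0
-10 - 43*G = -10 - 43*0 = -10 + 0 = -10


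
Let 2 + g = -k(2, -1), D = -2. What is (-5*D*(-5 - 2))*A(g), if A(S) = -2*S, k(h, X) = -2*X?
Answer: -560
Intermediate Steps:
g = -4 (g = -2 - (-2)*(-1) = -2 - 1*2 = -2 - 2 = -4)
(-5*D*(-5 - 2))*A(g) = (-(-10)*(-5 - 2))*(-2*(-4)) = -(-10)*(-7)*8 = -5*14*8 = -70*8 = -560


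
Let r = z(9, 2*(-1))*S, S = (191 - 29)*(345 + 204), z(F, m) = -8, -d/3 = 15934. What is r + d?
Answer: -759306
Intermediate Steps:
d = -47802 (d = -3*15934 = -47802)
S = 88938 (S = 162*549 = 88938)
r = -711504 (r = -8*88938 = -711504)
r + d = -711504 - 47802 = -759306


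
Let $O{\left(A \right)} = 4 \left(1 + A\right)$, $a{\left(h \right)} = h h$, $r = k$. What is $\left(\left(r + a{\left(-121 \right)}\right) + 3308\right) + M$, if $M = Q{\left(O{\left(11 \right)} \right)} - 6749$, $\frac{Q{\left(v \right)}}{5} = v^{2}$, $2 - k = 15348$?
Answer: $7374$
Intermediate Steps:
$k = -15346$ ($k = 2 - 15348 = -15346$)
$r = -15346$
$a{\left(h \right)} = h^{2}$
$O{\left(A \right)} = 4 + 4 A$
$Q{\left(v \right)} = 5 v^{2}$
$M = 4771$ ($M = 5 \left(4 + 4 \cdot 11\right)^{2} - 6749 = 5 \left(4 + 44\right)^{2} - 6749 = 5 \cdot 48^{2} - 6749 = 5 \cdot 2304 - 6749 = 11520 - 6749 = 4771$)
$\left(\left(r + a{\left(-121 \right)}\right) + 3308\right) + M = \left(\left(-15346 + \left(-121\right)^{2}\right) + 3308\right) + 4771 = \left(\left(-15346 + 14641\right) + 3308\right) + 4771 = \left(-705 + 3308\right) + 4771 = 2603 + 4771 = 7374$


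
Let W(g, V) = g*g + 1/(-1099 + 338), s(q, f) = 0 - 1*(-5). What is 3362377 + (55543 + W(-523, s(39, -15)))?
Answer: 2809192688/761 ≈ 3.6914e+6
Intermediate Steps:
s(q, f) = 5 (s(q, f) = 0 + 5 = 5)
W(g, V) = -1/761 + g² (W(g, V) = g² + 1/(-761) = g² - 1/761 = -1/761 + g²)
3362377 + (55543 + W(-523, s(39, -15))) = 3362377 + (55543 + (-1/761 + (-523)²)) = 3362377 + (55543 + (-1/761 + 273529)) = 3362377 + (55543 + 208155568/761) = 3362377 + 250423791/761 = 2809192688/761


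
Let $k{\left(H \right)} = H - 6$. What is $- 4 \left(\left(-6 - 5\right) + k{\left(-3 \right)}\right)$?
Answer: $80$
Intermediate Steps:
$k{\left(H \right)} = -6 + H$ ($k{\left(H \right)} = H - 6 = -6 + H$)
$- 4 \left(\left(-6 - 5\right) + k{\left(-3 \right)}\right) = - 4 \left(\left(-6 - 5\right) - 9\right) = - 4 \left(-11 - 9\right) = \left(-4\right) \left(-20\right) = 80$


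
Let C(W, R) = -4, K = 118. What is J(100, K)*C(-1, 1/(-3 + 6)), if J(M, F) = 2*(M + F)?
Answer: -1744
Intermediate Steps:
J(M, F) = 2*F + 2*M (J(M, F) = 2*(F + M) = 2*F + 2*M)
J(100, K)*C(-1, 1/(-3 + 6)) = (2*118 + 2*100)*(-4) = (236 + 200)*(-4) = 436*(-4) = -1744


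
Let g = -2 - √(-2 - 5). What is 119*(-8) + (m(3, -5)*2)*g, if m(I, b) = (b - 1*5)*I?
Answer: -832 + 60*I*√7 ≈ -832.0 + 158.75*I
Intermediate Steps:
m(I, b) = I*(-5 + b) (m(I, b) = (b - 5)*I = (-5 + b)*I = I*(-5 + b))
g = -2 - I*√7 (g = -2 - √(-7) = -2 - I*√7 ≈ -2.0 - 2.6458*I)
119*(-8) + (m(3, -5)*2)*g = 119*(-8) + ((3*(-5 - 5))*2)*(-2 - I*√7) = -952 + ((3*(-10))*2)*(-2 - I*√7) = -952 + (-30*2)*(-2 - I*√7) = -952 - 60*(-2 - I*√7) = -952 + (120 + 60*I*√7) = -832 + 60*I*√7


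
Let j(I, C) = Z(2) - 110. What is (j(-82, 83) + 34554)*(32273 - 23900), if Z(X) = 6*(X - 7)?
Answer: 288148422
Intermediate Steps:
Z(X) = -42 + 6*X (Z(X) = 6*(-7 + X) = -42 + 6*X)
j(I, C) = -140 (j(I, C) = (-42 + 6*2) - 110 = (-42 + 12) - 110 = -30 - 110 = -140)
(j(-82, 83) + 34554)*(32273 - 23900) = (-140 + 34554)*(32273 - 23900) = 34414*8373 = 288148422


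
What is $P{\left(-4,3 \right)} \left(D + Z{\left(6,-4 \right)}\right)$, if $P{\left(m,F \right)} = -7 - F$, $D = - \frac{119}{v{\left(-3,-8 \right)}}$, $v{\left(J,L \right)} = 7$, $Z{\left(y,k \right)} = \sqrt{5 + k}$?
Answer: $160$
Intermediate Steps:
$D = -17$ ($D = - \frac{119}{7} = \left(-119\right) \frac{1}{7} = -17$)
$P{\left(-4,3 \right)} \left(D + Z{\left(6,-4 \right)}\right) = \left(-7 - 3\right) \left(-17 + \sqrt{5 - 4}\right) = \left(-7 - 3\right) \left(-17 + \sqrt{1}\right) = - 10 \left(-17 + 1\right) = \left(-10\right) \left(-16\right) = 160$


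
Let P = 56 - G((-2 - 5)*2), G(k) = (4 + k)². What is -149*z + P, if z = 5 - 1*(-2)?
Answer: -1087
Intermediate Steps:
z = 7 (z = 5 + 2 = 7)
P = -44 (P = 56 - (4 + (-2 - 5)*2)² = 56 - (4 - 7*2)² = 56 - (4 - 14)² = 56 - 1*(-10)² = 56 - 1*100 = 56 - 100 = -44)
-149*z + P = -149*7 - 44 = -1043 - 44 = -1087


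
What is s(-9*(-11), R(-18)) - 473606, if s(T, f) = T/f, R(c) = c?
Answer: -947223/2 ≈ -4.7361e+5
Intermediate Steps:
s(-9*(-11), R(-18)) - 473606 = -9*(-11)/(-18) - 473606 = 99*(-1/18) - 473606 = -11/2 - 473606 = -947223/2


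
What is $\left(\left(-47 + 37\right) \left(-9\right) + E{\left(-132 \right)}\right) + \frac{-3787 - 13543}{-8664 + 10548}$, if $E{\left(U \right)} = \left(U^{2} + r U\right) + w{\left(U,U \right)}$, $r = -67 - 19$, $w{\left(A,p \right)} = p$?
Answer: $\frac{27058763}{942} \approx 28725.0$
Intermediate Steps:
$r = -86$
$E{\left(U \right)} = U^{2} - 85 U$ ($E{\left(U \right)} = \left(U^{2} - 86 U\right) + U = U^{2} - 85 U$)
$\left(\left(-47 + 37\right) \left(-9\right) + E{\left(-132 \right)}\right) + \frac{-3787 - 13543}{-8664 + 10548} = \left(\left(-47 + 37\right) \left(-9\right) - 132 \left(-85 - 132\right)\right) + \frac{-3787 - 13543}{-8664 + 10548} = \left(\left(-10\right) \left(-9\right) - -28644\right) - \frac{17330}{1884} = \left(90 + 28644\right) - \frac{8665}{942} = 28734 - \frac{8665}{942} = \frac{27058763}{942}$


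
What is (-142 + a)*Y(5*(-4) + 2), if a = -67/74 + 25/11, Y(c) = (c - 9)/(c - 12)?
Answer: -206055/1628 ≈ -126.57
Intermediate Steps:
Y(c) = (-9 + c)/(-12 + c)
a = 1113/814 (a = -67*1/74 + 25*(1/11) = -67/74 + 25/11 = 1113/814 ≈ 1.3673)
(-142 + a)*Y(5*(-4) + 2) = (-142 + 1113/814)*((-9 + (5*(-4) + 2))/(-12 + (5*(-4) + 2))) = -114475*(-9 + (-20 + 2))/(814*(-12 + (-20 + 2))) = -114475*(-9 - 18)/(814*(-12 - 18)) = -114475*(-27)/(814*(-30)) = -(-22895)*(-27)/4884 = -114475/814*9/10 = -206055/1628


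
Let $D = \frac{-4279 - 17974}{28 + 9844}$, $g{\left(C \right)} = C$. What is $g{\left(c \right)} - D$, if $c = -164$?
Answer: $- \frac{1596755}{9872} \approx -161.75$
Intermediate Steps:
$D = - \frac{22253}{9872} \approx -2.2542$
$g{\left(c \right)} - D = -164 - - \frac{22253}{9872} = -164 + \frac{22253}{9872} = - \frac{1596755}{9872}$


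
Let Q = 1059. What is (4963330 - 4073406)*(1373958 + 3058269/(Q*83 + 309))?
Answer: 17975633850818518/14701 ≈ 1.2227e+12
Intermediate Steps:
(4963330 - 4073406)*(1373958 + 3058269/(Q*83 + 309)) = (4963330 - 4073406)*(1373958 + 3058269/(1059*83 + 309)) = 889924*(1373958 + 3058269/(87897 + 309)) = 889924*(1373958 + 3058269/88206) = 889924*(1373958 + 3058269*(1/88206)) = 889924*(1373958 + 1019423/29402) = 889924*(40398132539/29402) = 17975633850818518/14701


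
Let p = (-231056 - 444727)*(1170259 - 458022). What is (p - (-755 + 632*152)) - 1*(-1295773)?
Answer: -481316456107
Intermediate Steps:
p = -481317656571 (p = -675783*712237 = -481317656571)
(p - (-755 + 632*152)) - 1*(-1295773) = (-481317656571 - (-755 + 632*152)) - 1*(-1295773) = (-481317656571 - (-755 + 96064)) + 1295773 = (-481317656571 - 1*95309) + 1295773 = (-481317656571 - 95309) + 1295773 = -481317751880 + 1295773 = -481316456107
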